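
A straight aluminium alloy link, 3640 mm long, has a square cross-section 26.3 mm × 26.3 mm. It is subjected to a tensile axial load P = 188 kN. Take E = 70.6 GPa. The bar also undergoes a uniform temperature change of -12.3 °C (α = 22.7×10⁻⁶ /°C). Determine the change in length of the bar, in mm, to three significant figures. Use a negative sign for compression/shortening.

A = 691.7 mm².
δ_mech = NL/(AE) = 188000·3640/(691.7·70600) = 14.01 mm.
δ_thermal = αLΔT = 22.7e-6·3640·-12.3 = -1.016 mm.
δ = δ_mech + δ_thermal = 13 mm.

13.0 mm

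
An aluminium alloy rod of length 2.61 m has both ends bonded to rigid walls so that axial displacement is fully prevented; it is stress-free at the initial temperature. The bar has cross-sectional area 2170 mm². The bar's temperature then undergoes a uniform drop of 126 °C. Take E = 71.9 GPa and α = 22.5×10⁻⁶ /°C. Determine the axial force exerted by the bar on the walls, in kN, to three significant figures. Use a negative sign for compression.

442 kN

Free thermal expansion αLΔT = 22.5e-6 · 2610 · -126 = -7.399 mm.
The walls impose strain ε = −(-7.399)/2610 = 2.8350e-03; σ = Eε = 71900 · 2.8350e-03 = 203.8 MPa.
Wall reaction R = σ·A = 203.8·2170 = 442300 N = 442.3 kN.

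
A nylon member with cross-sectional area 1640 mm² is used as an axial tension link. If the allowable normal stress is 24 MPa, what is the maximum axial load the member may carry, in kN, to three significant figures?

P_max = σ_allow · A = 24 · 1640 = 39360 N = 39.36 kN.

39.4 kN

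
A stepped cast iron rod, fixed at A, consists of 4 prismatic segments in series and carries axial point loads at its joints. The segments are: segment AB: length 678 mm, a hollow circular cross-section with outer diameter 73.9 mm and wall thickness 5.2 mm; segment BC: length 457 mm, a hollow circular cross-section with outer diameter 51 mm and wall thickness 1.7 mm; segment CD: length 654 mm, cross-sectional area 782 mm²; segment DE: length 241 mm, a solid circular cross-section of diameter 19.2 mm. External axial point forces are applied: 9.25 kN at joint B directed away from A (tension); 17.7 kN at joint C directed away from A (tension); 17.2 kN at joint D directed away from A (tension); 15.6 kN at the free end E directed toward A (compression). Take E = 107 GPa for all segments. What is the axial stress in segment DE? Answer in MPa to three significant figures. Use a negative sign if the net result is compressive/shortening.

-53.9 MPa

Internal axial forces (sectioning from the free end, tension +): N_DE = -15.6 kN, N_CD = 1.6 kN, N_BC = 19.3 kN, N_AB = 28.55 kN.
A_DE = 289.5 mm².
σ_DE = N_DE/A_DE = -15600/289.5 = -53.88 MPa.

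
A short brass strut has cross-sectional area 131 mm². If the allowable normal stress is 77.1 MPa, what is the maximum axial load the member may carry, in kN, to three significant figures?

P_max = σ_allow · A = 77.1 · 131 = 10100 N = 10.1 kN.

10.1 kN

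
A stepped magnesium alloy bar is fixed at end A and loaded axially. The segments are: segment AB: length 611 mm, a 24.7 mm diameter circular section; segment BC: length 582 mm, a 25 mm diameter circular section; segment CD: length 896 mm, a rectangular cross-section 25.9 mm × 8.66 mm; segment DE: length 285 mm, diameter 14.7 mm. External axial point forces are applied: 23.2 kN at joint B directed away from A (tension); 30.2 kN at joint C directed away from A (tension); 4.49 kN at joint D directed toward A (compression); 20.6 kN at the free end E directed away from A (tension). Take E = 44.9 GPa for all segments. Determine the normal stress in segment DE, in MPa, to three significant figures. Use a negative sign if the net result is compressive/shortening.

Internal axial forces (sectioning from the free end, tension +): N_DE = 20.6 kN, N_CD = 16.11 kN, N_BC = 46.31 kN, N_AB = 69.51 kN.
A_DE = 169.7 mm².
σ_DE = N_DE/A_DE = 20600/169.7 = 121.4 MPa.

121 MPa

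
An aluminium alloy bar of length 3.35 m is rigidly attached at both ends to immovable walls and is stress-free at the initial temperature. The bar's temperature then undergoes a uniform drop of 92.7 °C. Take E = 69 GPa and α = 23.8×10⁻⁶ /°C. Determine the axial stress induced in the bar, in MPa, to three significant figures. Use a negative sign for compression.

Free thermal expansion αLΔT = 23.8e-6 · 3350 · -92.7 = -7.391 mm.
The walls impose strain ε = −(-7.391)/3350 = 2.2063e-03; σ = Eε = 69000 · 2.2063e-03 = 152.2 MPa.

152 MPa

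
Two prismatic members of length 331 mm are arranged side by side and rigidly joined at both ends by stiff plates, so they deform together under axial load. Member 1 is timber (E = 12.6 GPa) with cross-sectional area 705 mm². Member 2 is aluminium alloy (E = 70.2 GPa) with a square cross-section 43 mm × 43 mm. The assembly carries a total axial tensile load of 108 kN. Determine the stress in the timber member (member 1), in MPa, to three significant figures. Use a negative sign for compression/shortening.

9.81 MPa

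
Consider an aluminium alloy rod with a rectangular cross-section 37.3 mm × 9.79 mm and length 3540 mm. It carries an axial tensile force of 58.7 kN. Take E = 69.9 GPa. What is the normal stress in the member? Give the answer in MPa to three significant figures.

A = 365.2 mm².
σ = N/A = 58700/365.2 = 160.7 MPa.

161 MPa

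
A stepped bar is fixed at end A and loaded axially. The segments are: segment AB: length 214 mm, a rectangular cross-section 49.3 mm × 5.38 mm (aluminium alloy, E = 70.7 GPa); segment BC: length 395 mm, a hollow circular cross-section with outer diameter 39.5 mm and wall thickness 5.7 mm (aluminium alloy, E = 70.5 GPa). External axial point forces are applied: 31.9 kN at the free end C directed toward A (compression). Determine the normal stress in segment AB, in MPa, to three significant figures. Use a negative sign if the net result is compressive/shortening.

-120 MPa

Internal axial forces (sectioning from the free end, tension +): N_BC = -31.9 kN, N_AB = -31.9 kN.
A_AB = 265.2 mm².
σ_AB = N_AB/A_AB = -31900/265.2 = -120.3 MPa.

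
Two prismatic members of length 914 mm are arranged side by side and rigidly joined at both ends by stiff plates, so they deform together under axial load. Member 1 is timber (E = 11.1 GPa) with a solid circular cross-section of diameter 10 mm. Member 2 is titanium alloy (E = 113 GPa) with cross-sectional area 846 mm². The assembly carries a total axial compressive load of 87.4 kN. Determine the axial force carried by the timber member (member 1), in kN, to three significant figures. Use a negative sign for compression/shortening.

-0.790 kN

A_1 = 78.54 mm².
Equal strain + equilibrium ⇒ each member carries load in proportion to AE: A₁E₁ = 871800 N, A₂E₂ = 95600000 N, ΣAE = 96470000 N.
F₁ = P·A₁E₁/ΣAE = -87400·871800/96470000 = -789.8 N.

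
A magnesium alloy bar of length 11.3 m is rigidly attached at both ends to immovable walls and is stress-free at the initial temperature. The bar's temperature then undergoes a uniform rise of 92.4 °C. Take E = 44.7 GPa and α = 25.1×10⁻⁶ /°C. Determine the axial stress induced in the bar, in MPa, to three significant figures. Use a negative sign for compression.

-104 MPa

Free thermal expansion αLΔT = 25.1e-6 · 11300 · 92.4 = 26.21 mm.
The walls impose strain ε = −(26.21)/11300 = -2.3192e-03; σ = Eε = 44700 · -2.3192e-03 = -103.7 MPa.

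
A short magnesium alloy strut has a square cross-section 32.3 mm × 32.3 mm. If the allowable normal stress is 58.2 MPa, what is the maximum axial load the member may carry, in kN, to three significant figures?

A = 1043 mm².
P_max = σ_allow · A = 58.2 · 1043 = 60720 N = 60.72 kN.

60.7 kN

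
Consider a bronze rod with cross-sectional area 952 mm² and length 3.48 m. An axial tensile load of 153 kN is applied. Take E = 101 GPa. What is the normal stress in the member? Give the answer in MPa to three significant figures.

161 MPa

σ = N/A = 153000/952 = 160.7 MPa.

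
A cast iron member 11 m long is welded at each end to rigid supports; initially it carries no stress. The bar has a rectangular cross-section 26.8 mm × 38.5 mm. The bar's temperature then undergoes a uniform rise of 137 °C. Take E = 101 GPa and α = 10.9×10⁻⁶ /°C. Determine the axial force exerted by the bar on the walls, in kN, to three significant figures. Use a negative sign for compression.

-156 kN

Free thermal expansion αLΔT = 10.9e-6 · 11000 · 137 = 16.43 mm.
The walls impose strain ε = −(16.43)/11000 = -1.4933e-03; σ = Eε = 101000 · -1.4933e-03 = -150.8 MPa.
Wall reaction R = σ·A = -150.8·1032 = -155600 N = -155.6 kN.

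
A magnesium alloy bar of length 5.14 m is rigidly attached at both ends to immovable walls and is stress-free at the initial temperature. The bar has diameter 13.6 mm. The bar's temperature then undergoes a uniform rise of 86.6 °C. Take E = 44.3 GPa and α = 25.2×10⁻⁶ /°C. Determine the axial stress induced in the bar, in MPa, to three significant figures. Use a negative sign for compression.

-96.7 MPa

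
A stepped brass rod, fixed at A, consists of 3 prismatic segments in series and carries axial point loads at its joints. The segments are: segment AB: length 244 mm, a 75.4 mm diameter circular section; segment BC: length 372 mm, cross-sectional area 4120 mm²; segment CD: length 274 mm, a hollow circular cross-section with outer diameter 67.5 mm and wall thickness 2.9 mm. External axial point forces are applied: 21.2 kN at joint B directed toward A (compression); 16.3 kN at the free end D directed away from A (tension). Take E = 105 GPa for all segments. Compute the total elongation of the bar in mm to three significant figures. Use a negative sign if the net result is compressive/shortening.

0.0837 mm

Internal axial forces (sectioning from the free end, tension +): N_CD = 16.3 kN, N_BC = 16.3 kN, N_AB = -4.9 kN.
A_AB = 4465 mm².
A_CD = 588.5 mm².
δ_AB = -4900·244/(4465·105000) = -0.00255 mm
δ_BC = 16300·372/(4120·105000) = 0.01402 mm
δ_CD = 16300·274/(588.5·105000) = 0.07227 mm
δ = Σδ_i = 0.08374 mm.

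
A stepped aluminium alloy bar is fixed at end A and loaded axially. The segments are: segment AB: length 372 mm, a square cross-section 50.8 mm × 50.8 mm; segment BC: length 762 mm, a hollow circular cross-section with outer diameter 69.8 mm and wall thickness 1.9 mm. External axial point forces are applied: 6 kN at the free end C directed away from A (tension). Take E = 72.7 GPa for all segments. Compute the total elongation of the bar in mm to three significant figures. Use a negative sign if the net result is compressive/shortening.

Internal axial forces (sectioning from the free end, tension +): N_BC = 6 kN, N_AB = 6 kN.
A_AB = 2581 mm².
A_BC = 405.3 mm².
δ_AB = 6000·372/(2581·72700) = 0.0119 mm
δ_BC = 6000·762/(405.3·72700) = 0.1552 mm
δ = Σδ_i = 0.1671 mm.

0.167 mm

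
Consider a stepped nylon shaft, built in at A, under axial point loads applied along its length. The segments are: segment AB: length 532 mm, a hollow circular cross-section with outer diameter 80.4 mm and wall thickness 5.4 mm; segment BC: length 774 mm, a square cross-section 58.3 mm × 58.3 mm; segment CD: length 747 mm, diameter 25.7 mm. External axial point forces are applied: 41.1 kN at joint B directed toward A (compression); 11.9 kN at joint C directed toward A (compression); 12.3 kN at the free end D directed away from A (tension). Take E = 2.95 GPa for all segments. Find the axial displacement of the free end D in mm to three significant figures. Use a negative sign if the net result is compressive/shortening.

Internal axial forces (sectioning from the free end, tension +): N_CD = 12.3 kN, N_BC = 0.4 kN, N_AB = -40.7 kN.
A_AB = 1272 mm².
A_BC = 3399 mm².
A_CD = 518.7 mm².
δ_AB = -40700·532/(1272·2950) = -5.769 mm
δ_BC = 400·774/(3399·2950) = 0.03088 mm
δ_CD = 12300·747/(518.7·2950) = 6.004 mm
δ = Σδ_i = 0.2663 mm.

0.266 mm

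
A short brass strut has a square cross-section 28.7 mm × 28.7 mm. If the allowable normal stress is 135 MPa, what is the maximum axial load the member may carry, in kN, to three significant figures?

A = 823.7 mm².
P_max = σ_allow · A = 135 · 823.7 = 111200 N = 111.2 kN.

111 kN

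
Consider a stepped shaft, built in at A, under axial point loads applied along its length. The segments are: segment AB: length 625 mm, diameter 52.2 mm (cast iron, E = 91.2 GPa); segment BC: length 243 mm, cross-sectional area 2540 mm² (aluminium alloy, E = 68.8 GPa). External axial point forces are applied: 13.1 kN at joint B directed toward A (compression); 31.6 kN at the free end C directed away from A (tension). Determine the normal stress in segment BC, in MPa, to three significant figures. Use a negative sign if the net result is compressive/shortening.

Internal axial forces (sectioning from the free end, tension +): N_BC = 31.6 kN, N_AB = 18.5 kN.
σ_BC = N_BC/A_BC = 31600/2540 = 12.44 MPa.

12.4 MPa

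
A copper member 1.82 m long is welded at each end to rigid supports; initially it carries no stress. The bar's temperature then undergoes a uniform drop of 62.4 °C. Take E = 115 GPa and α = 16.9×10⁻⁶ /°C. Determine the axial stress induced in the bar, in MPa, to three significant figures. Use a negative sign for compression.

Free thermal expansion αLΔT = 16.9e-6 · 1820 · -62.4 = -1.919 mm.
The walls impose strain ε = −(-1.919)/1820 = 1.0546e-03; σ = Eε = 115000 · 1.0546e-03 = 121.3 MPa.

121 MPa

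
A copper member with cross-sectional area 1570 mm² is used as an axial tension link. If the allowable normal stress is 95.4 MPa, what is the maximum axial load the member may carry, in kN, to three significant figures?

P_max = σ_allow · A = 95.4 · 1570 = 149800 N = 149.8 kN.

150 kN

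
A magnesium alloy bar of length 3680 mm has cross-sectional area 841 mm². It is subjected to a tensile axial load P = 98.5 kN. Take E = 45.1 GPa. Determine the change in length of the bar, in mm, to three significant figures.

9.56 mm

δ_mech = NL/(AE) = 98500·3680/(841·45100) = 9.557 mm.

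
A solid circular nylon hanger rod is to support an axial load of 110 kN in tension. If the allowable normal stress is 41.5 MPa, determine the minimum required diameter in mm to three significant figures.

58.1 mm

Required area A ≥ P/σ_allow = 110000/41.5 = 2651 mm².
For a solid circular section, d ≥ √(4A/π) = 58.09 mm.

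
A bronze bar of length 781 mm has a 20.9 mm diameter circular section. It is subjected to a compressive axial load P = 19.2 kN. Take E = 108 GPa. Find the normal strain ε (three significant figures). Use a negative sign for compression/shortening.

-5.18e-04

A = 343.1 mm².
σ = N/A = -55.97 MPa; ε = σ/E = -55.97/108000 = -5.182e-04.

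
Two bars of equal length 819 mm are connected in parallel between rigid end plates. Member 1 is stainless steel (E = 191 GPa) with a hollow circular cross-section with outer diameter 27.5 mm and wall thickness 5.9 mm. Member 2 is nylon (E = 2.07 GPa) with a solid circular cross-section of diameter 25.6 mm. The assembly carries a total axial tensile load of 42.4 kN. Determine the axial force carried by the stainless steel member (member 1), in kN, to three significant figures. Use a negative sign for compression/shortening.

A_1 = 400.4 mm².
A_2 = 514.7 mm².
Equal strain + equilibrium ⇒ each member carries load in proportion to AE: A₁E₁ = 76470000 N, A₂E₂ = 1065000 N, ΣAE = 77540000 N.
F₁ = P·A₁E₁/ΣAE = 42400·76470000/77540000 = 41820 N.

41.8 kN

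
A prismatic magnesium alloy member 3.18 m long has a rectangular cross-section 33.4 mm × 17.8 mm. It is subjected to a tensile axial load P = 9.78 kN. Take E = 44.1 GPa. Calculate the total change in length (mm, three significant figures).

1.19 mm

A = 594.5 mm².
δ_mech = NL/(AE) = 9780·3180/(594.5·44100) = 1.186 mm.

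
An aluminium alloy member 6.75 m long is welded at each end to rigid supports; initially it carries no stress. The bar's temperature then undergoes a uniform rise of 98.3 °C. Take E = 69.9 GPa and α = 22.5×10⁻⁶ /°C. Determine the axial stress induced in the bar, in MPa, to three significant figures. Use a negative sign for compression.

Free thermal expansion αLΔT = 22.5e-6 · 6750 · 98.3 = 14.93 mm.
The walls impose strain ε = −(14.93)/6750 = -2.2117e-03; σ = Eε = 69900 · -2.2117e-03 = -154.6 MPa.

-155 MPa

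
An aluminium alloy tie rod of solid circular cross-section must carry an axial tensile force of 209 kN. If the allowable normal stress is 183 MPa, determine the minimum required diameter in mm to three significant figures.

38.1 mm

Required area A ≥ P/σ_allow = 209000/183 = 1142 mm².
For a solid circular section, d ≥ √(4A/π) = 38.13 mm.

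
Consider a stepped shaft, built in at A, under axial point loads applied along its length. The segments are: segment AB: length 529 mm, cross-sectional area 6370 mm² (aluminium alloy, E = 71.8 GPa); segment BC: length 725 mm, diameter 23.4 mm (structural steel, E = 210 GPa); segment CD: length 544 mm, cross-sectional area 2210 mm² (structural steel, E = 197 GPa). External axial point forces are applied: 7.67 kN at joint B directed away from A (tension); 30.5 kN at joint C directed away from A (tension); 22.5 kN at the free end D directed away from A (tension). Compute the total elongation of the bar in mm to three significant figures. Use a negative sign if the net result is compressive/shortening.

0.524 mm

Internal axial forces (sectioning from the free end, tension +): N_CD = 22.5 kN, N_BC = 53 kN, N_AB = 60.67 kN.
A_BC = 430.1 mm².
δ_AB = 60670·529/(6370·71800) = 0.07017 mm
δ_BC = 53000·725/(430.1·210000) = 0.4255 mm
δ_CD = 22500·544/(2210·197000) = 0.02811 mm
δ = Σδ_i = 0.5238 mm.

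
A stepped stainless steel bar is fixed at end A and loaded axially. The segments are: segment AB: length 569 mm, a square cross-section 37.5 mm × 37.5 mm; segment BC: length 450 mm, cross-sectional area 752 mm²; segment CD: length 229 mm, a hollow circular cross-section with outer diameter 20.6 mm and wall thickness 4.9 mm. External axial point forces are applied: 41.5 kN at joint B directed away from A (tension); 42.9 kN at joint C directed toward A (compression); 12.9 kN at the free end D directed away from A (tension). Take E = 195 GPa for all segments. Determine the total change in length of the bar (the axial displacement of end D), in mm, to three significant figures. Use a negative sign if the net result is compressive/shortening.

-0.00552 mm

Internal axial forces (sectioning from the free end, tension +): N_CD = 12.9 kN, N_BC = -30 kN, N_AB = 11.5 kN.
A_AB = 1406 mm².
A_CD = 241.7 mm².
δ_AB = 11500·569/(1406·195000) = 0.02386 mm
δ_BC = -30000·450/(752·195000) = -0.09206 mm
δ_CD = 12900·229/(241.7·195000) = 0.06268 mm
δ = Σδ_i = -0.005518 mm.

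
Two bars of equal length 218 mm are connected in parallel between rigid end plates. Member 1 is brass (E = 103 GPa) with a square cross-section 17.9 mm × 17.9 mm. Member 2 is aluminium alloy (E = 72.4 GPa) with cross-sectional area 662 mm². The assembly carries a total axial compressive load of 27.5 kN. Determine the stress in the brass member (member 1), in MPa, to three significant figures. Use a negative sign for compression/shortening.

-35.0 MPa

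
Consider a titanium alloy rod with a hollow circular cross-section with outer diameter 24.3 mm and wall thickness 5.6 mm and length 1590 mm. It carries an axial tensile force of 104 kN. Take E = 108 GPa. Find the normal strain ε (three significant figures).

0.00293

A = 329 mm².
σ = N/A = 316.1 MPa; ε = σ/E = 316.1/108000 = 2.927e-03.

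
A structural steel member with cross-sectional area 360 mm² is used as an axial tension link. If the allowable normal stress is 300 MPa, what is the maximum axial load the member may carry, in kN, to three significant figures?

108 kN

P_max = σ_allow · A = 300 · 360 = 108000 N = 108 kN.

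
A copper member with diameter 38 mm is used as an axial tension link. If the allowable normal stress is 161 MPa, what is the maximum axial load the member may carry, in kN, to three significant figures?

183 kN

A = 1134 mm².
P_max = σ_allow · A = 161 · 1134 = 182600 N = 182.6 kN.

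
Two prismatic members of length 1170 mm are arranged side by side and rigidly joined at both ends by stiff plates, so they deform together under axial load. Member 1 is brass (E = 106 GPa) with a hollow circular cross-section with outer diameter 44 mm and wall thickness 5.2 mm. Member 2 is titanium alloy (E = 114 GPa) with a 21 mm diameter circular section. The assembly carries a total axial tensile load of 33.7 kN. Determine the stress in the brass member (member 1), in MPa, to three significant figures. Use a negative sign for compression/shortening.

A_1 = 633.8 mm².
A_2 = 346.4 mm².
Equal strain + equilibrium ⇒ each member carries load in proportion to AE: A₁E₁ = 67190000 N, A₂E₂ = 39490000 N, ΣAE = 106700000 N.
σ₁ = P·E₁/ΣAE = 33700·106000/106700000 = 33.49 MPa.

33.5 MPa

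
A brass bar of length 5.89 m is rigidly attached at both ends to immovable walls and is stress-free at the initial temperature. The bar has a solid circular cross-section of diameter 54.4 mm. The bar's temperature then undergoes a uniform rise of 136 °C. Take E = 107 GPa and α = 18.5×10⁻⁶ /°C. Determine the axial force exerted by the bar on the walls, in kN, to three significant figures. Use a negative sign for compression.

-626 kN

Free thermal expansion αLΔT = 18.5e-6 · 5890 · 136 = 14.82 mm.
The walls impose strain ε = −(14.82)/5890 = -2.5160e-03; σ = Eε = 107000 · -2.5160e-03 = -269.2 MPa.
Wall reaction R = σ·A = -269.2·2324 = -625700 N = -625.7 kN.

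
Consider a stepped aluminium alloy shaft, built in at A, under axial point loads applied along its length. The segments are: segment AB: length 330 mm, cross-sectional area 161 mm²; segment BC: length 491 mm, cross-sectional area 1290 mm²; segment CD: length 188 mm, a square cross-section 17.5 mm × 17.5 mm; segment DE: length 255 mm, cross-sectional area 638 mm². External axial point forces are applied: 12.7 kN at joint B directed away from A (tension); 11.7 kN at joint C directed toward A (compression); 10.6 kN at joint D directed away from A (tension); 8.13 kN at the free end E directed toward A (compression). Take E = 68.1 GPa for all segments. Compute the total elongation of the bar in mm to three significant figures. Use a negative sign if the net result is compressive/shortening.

Internal axial forces (sectioning from the free end, tension +): N_DE = -8.13 kN, N_CD = 2.47 kN, N_BC = -9.23 kN, N_AB = 3.47 kN.
A_CD = 306.2 mm².
δ_AB = 3470·330/(161·68100) = 0.1044 mm
δ_BC = -9230·491/(1290·68100) = -0.05159 mm
δ_CD = 2470·188/(306.2·68100) = 0.02227 mm
δ_DE = -8130·255/(638·68100) = -0.04772 mm
δ = Σδ_i = 0.0274 mm.

0.0274 mm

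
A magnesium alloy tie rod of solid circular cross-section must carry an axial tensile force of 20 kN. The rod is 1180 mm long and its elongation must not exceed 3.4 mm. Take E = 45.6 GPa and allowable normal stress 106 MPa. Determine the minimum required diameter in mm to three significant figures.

Required area A ≥ P/σ_allow = 20000/106 = 188.7 mm².
For a solid circular section, d ≥ √(4A/π) = 15.5 mm.
Elongation limit: A ≥ PL/(Eδ_allow) = 20000·1180/(45600·3.4) = 152.2 mm² ⇒ d ≥ 13.92 mm.
The stress limit governs.

15.5 mm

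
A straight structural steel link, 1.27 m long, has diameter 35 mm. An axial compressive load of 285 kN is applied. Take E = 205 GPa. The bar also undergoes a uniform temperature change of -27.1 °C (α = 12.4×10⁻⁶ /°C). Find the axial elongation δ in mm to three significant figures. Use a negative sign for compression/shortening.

-2.26 mm

A = 962.1 mm².
δ_mech = NL/(AE) = -285000·1270/(962.1·205000) = -1.835 mm.
δ_thermal = αLΔT = 12.4e-6·1270·-27.1 = -0.4268 mm.
δ = δ_mech + δ_thermal = -2.262 mm.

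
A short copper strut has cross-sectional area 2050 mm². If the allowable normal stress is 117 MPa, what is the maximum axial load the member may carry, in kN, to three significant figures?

240 kN

P_max = σ_allow · A = 117 · 2050 = 239800 N = 239.8 kN.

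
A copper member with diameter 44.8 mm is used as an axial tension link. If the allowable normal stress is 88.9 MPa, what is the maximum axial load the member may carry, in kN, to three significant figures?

140 kN

A = 1576 mm².
P_max = σ_allow · A = 88.9 · 1576 = 140100 N = 140.1 kN.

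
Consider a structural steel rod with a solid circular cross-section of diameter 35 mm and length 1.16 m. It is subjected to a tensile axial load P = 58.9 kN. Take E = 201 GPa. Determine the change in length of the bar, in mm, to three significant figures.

0.353 mm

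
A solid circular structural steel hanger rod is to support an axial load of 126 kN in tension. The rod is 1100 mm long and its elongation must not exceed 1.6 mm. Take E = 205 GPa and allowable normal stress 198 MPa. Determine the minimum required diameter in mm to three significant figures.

28.5 mm

Required area A ≥ P/σ_allow = 126000/198 = 636.4 mm².
For a solid circular section, d ≥ √(4A/π) = 28.46 mm.
Elongation limit: A ≥ PL/(Eδ_allow) = 126000·1100/(205000·1.6) = 422.6 mm² ⇒ d ≥ 23.2 mm.
The stress limit governs.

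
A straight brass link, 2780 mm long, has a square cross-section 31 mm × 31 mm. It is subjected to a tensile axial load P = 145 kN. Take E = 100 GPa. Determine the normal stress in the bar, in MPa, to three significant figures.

A = 961 mm².
σ = N/A = 145000/961 = 150.9 MPa.

151 MPa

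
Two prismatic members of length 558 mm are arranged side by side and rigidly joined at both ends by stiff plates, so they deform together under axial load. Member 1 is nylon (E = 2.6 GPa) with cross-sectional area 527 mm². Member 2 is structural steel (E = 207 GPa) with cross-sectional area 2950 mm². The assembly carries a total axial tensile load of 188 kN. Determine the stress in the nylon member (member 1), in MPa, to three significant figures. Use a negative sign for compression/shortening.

Equal strain + equilibrium ⇒ each member carries load in proportion to AE: A₁E₁ = 1370000 N, A₂E₂ = 610600000 N, ΣAE = 612000000 N.
σ₁ = P·E₁/ΣAE = 188000·2600/612000000 = 0.7987 MPa.

0.799 MPa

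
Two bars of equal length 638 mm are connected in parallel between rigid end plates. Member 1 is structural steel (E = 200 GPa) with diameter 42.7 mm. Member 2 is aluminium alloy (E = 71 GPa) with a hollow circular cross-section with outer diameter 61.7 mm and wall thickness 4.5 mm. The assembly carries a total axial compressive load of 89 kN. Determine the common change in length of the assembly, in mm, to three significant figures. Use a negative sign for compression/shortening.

A_1 = 1432 mm².
A_2 = 808.6 mm².
Equal strain + equilibrium ⇒ each member carries load in proportion to AE: A₁E₁ = 286400000 N, A₂E₂ = 57410000 N, ΣAE = 343800000 N.
δ = PL/ΣAE = -89000·638/343800000 = -0.1652 mm.

-0.165 mm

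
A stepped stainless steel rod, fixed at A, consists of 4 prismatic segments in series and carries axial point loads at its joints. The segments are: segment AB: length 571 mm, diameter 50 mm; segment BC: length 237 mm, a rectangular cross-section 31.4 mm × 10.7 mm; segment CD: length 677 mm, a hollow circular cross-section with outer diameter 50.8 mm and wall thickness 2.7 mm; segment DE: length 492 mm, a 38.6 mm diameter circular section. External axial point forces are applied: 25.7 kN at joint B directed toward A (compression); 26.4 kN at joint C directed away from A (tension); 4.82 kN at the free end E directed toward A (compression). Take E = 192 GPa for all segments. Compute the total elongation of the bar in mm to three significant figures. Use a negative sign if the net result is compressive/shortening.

0.0208 mm

Internal axial forces (sectioning from the free end, tension +): N_DE = -4.82 kN, N_CD = -4.82 kN, N_BC = 21.58 kN, N_AB = -4.12 kN.
A_AB = 1963 mm².
A_BC = 336 mm².
A_CD = 408 mm².
A_DE = 1170 mm².
δ_AB = -4120·571/(1963·192000) = -0.00624 mm
δ_BC = 21580·237/(336·192000) = 0.07928 mm
δ_CD = -4820·677/(408·192000) = -0.04166 mm
δ_DE = -4820·492/(1170·192000) = -0.01055 mm
δ = Σδ_i = 0.02083 mm.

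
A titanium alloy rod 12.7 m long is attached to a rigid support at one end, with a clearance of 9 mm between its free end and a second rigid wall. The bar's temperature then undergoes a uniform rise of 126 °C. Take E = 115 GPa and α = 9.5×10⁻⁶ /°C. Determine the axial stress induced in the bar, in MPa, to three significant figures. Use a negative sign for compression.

Free thermal expansion αLΔT = 9.5e-6 · 12700 · 126 = 15.2 mm.
The walls engage after the gap closes; constrained expansion = 15.2 − 9 = 6.202 mm.
The walls impose strain ε = −(6.202)/12700 = -4.8834e-04; σ = Eε = 115000 · -4.8834e-04 = -56.16 MPa.

-56.2 MPa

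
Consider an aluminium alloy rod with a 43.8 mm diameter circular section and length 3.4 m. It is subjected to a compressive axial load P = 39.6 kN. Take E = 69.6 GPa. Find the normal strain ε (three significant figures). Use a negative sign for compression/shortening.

A = 1507 mm².
σ = N/A = -26.28 MPa; ε = σ/E = -26.28/69600 = -3.776e-04.

-3.78e-04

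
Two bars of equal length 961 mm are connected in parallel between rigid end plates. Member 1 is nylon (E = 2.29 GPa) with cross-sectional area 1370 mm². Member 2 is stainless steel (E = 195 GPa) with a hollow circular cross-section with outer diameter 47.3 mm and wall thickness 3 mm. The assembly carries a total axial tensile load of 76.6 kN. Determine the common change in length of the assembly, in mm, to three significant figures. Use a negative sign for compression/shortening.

A_2 = 417.5 mm².
Equal strain + equilibrium ⇒ each member carries load in proportion to AE: A₁E₁ = 3137000 N, A₂E₂ = 81420000 N, ΣAE = 84550000 N.
δ = PL/ΣAE = 76600·961/84550000 = 0.8706 mm.

0.871 mm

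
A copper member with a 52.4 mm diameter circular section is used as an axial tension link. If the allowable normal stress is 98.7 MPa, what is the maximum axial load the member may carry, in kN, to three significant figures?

213 kN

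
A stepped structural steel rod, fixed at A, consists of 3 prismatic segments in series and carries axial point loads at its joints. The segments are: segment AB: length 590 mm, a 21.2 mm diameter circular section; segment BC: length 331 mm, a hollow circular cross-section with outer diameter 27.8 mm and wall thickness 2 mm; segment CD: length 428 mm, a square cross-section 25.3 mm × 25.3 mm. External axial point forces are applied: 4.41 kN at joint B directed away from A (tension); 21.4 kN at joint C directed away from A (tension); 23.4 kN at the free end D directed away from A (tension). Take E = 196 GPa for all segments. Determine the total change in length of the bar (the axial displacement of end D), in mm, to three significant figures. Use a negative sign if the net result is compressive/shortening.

0.966 mm

Internal axial forces (sectioning from the free end, tension +): N_CD = 23.4 kN, N_BC = 44.8 kN, N_AB = 49.21 kN.
A_AB = 353 mm².
A_BC = 162.1 mm².
A_CD = 640.1 mm².
δ_AB = 49210·590/(353·196000) = 0.4197 mm
δ_BC = 44800·331/(162.1·196000) = 0.4667 mm
δ_CD = 23400·428/(640.1·196000) = 0.07983 mm
δ = Σδ_i = 0.9662 mm.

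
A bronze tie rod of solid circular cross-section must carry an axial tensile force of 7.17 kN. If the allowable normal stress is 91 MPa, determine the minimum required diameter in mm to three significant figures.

10.0 mm

Required area A ≥ P/σ_allow = 7170/91 = 78.79 mm².
For a solid circular section, d ≥ √(4A/π) = 10.02 mm.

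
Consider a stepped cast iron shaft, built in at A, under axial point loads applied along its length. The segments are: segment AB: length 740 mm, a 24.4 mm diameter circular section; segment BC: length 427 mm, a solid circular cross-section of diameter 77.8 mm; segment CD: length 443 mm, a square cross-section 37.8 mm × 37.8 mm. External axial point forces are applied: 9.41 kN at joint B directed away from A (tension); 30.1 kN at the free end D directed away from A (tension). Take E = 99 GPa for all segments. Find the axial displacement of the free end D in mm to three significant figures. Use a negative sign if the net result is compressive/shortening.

0.753 mm

Internal axial forces (sectioning from the free end, tension +): N_CD = 30.1 kN, N_BC = 30.1 kN, N_AB = 39.51 kN.
A_AB = 467.6 mm².
A_BC = 4754 mm².
A_CD = 1429 mm².
δ_AB = 39510·740/(467.6·99000) = 0.6316 mm
δ_BC = 30100·427/(4754·99000) = 0.02731 mm
δ_CD = 30100·443/(1429·99000) = 0.09427 mm
δ = Σδ_i = 0.7532 mm.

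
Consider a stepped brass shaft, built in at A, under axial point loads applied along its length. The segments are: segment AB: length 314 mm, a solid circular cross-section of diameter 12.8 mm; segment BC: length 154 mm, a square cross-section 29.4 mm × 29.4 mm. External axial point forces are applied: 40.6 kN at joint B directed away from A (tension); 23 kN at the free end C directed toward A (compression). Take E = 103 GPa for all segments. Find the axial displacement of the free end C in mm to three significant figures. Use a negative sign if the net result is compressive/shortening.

0.377 mm

Internal axial forces (sectioning from the free end, tension +): N_BC = -23 kN, N_AB = 17.6 kN.
A_AB = 128.7 mm².
A_BC = 864.4 mm².
δ_AB = 17600·314/(128.7·103000) = 0.417 mm
δ_BC = -23000·154/(864.4·103000) = -0.03978 mm
δ = Σδ_i = 0.3772 mm.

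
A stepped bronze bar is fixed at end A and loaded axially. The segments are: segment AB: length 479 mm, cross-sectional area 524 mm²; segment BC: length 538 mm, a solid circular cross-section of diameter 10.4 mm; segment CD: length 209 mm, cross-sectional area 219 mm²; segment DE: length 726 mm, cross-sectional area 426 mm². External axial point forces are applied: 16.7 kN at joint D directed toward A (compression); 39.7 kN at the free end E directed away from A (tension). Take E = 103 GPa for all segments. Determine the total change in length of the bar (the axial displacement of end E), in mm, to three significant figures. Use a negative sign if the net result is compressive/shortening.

2.49 mm

Internal axial forces (sectioning from the free end, tension +): N_DE = 39.7 kN, N_CD = 23 kN, N_BC = 23 kN, N_AB = 23 kN.
A_BC = 84.95 mm².
δ_AB = 23000·479/(524·103000) = 0.2041 mm
δ_BC = 23000·538/(84.95·103000) = 1.414 mm
δ_CD = 23000·209/(219·103000) = 0.2131 mm
δ_DE = 39700·726/(426·103000) = 0.6569 mm
δ = Σδ_i = 2.488 mm.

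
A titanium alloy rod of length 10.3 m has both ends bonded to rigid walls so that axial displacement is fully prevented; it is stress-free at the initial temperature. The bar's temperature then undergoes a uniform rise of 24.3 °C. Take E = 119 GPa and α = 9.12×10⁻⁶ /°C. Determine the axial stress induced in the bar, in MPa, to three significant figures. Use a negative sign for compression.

-26.4 MPa

Free thermal expansion αLΔT = 9.12e-6 · 10300 · 24.3 = 2.283 mm.
The walls impose strain ε = −(2.283)/10300 = -2.2162e-04; σ = Eε = 119000 · -2.2162e-04 = -26.37 MPa.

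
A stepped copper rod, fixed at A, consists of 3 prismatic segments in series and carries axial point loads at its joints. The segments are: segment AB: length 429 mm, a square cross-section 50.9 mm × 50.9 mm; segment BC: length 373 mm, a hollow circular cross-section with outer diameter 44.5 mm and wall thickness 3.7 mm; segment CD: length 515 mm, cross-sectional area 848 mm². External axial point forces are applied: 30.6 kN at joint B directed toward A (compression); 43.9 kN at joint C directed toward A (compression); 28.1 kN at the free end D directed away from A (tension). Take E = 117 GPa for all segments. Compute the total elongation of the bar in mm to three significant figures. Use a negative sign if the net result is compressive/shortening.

Internal axial forces (sectioning from the free end, tension +): N_CD = 28.1 kN, N_BC = -15.8 kN, N_AB = -46.4 kN.
A_AB = 2591 mm².
A_BC = 474.3 mm².
δ_AB = -46400·429/(2591·117000) = -0.06567 mm
δ_BC = -15800·373/(474.3·117000) = -0.1062 mm
δ_CD = 28100·515/(848·117000) = 0.1459 mm
δ = Σδ_i = -0.02602 mm.

-0.0260 mm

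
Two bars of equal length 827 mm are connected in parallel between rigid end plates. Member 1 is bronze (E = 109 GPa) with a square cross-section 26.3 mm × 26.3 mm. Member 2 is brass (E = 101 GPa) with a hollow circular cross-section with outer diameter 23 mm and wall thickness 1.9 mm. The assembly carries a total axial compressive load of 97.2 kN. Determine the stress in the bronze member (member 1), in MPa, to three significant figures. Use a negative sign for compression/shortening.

-120 MPa

A_1 = 691.7 mm².
A_2 = 125.9 mm².
Equal strain + equilibrium ⇒ each member carries load in proportion to AE: A₁E₁ = 75390000 N, A₂E₂ = 12720000 N, ΣAE = 88110000 N.
σ₁ = P·E₁/ΣAE = -97200·109000/88110000 = -120.2 MPa.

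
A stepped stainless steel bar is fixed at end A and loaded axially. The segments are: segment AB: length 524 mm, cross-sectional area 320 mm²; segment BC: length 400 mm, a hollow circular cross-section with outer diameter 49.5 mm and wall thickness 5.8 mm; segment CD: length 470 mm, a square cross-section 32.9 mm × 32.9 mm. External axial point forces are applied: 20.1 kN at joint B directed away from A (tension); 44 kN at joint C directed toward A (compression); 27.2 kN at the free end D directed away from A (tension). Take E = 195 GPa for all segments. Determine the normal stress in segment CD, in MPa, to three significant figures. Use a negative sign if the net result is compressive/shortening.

Internal axial forces (sectioning from the free end, tension +): N_CD = 27.2 kN, N_BC = -16.8 kN, N_AB = 3.3 kN.
A_CD = 1082 mm².
σ_CD = N_CD/A_CD = 27200/1082 = 25.13 MPa.

25.1 MPa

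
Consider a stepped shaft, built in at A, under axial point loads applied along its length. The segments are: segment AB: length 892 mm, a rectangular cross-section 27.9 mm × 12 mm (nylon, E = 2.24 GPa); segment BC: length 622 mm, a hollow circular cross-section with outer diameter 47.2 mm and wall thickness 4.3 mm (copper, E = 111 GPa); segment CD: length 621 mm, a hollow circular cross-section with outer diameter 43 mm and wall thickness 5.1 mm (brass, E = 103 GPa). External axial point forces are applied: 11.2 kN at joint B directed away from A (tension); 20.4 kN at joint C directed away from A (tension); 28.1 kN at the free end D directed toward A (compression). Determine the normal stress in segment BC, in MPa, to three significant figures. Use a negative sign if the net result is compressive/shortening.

-13.3 MPa

Internal axial forces (sectioning from the free end, tension +): N_CD = -28.1 kN, N_BC = -7.7 kN, N_AB = 3.5 kN.
A_BC = 579.5 mm².
σ_BC = N_BC/A_BC = -7700/579.5 = -13.29 MPa.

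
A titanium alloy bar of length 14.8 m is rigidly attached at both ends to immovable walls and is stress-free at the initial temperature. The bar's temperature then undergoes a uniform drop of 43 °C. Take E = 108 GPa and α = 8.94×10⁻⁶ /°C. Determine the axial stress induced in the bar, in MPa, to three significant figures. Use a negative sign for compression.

41.5 MPa

Free thermal expansion αLΔT = 8.94e-6 · 14800 · -43 = -5.689 mm.
The walls impose strain ε = −(-5.689)/14800 = 3.8442e-04; σ = Eε = 108000 · 3.8442e-04 = 41.52 MPa.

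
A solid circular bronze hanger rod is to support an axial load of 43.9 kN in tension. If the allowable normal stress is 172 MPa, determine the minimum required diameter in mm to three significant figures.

18.0 mm

Required area A ≥ P/σ_allow = 43900/172 = 255.2 mm².
For a solid circular section, d ≥ √(4A/π) = 18.03 mm.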